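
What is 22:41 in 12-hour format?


10:41 PM

Hour: 22
22 - 12 = 10 → PM


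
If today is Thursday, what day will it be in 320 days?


Tuesday

Start: Thursday (index 3)
(3 + 320) mod 7
= 323 mod 7
= 1
Index 1 → Tuesday


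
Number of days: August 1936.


31 days

Month: August (month 8)
August has 31 days


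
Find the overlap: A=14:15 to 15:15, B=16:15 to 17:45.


0 minutes

Meeting A: 855-915 (in minutes from midnight)
Meeting B: 975-1065
Overlap start = max(855, 975) = 975
Overlap end = min(915, 1065) = 915
Overlap = max(0, 915 - 975) = 0 min


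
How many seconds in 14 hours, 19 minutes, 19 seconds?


Hours: 14 × 3600 = 50400
Minutes: 19 × 60 = 1140
Seconds: 19
Total = 50400 + 1140 + 19 = 51559

51559 seconds


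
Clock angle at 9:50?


Hour hand = 9×30 + 50×0.5 = 295.0°
Minute hand = 50×6 = 300°
Difference = |295.0 - 300| = 5.0°

5.0°


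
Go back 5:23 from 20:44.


15:21

Start: 1244 minutes from midnight
Subtract: 323 minutes
Remaining: 1244 - 323 = 921
Hours: 15, Minutes: 21


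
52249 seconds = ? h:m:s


Hours: 52249 ÷ 3600 = 14 remainder 1849
Minutes: 1849 ÷ 60 = 30 remainder 49
Seconds: 49

14h 30m 49s


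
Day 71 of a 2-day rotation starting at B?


Shifts: A, B
Start: B (index 1)
Day 71: (1 + 71 - 1) mod 2
= 71 mod 2
= 1
Index 1 → shift B

Shift B


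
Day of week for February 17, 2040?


Friday

Zeller's congruence:
q=17, m=14, k=39, j=20
h = (17 + ⌊13×15/5⌋ + 39 + ⌊39/4⌋ + ⌊20/4⌋ - 2×20) mod 7
= (17 + 39 + 39 + 9 + 5 - 40) mod 7
= 69 mod 7 = 6
h=6 → Friday


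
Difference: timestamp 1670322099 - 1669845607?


Difference = 1670322099 - 1669845607 = 476492 seconds
In hours: 476492 / 3600 ≈ 132.4
In days: 476492 / 86400 ≈ 5.51

476492 seconds (132.4 hours / 5.51 days)


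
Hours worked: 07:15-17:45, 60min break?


9h 30m (570 minutes)

Total time = (17×60+45) - (7×60+15)
= 1065 - 435 = 630 min
Minus break: 630 - 60 = 570 min
= 9h 30m


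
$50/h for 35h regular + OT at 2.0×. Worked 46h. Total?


$2850.00

Regular: 35h × $50 = $1750.00
Overtime: 46 - 35 = 11h
OT pay: 11h × $50 × 2.0 = $1100.00
Total = $1750.00 + $1100.00 = $2850.00


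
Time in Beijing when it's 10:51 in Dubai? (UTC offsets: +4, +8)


14:51

Time difference = UTC+8 - UTC+4 = +4 hours
New hour = (10 + 4) mod 24
= 14 mod 24 = 14
Minutes unchanged → 14:51


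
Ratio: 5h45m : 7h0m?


23:28 (0.82)

Duration 1: 345 minutes
Duration 2: 420 minutes
Ratio = 345:420
GCD = 15
Simplified = 23:28
As a decimal: 23/28 ≈ 0.82


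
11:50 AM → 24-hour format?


11:50

Input: 11:50 AM
AM hour stays: 11


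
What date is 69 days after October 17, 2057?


Start: October 17, 2057
Add 69 days
October 17 → November 1: 31 - 17 + 1 = 15 days (69 - 15 = 54 left)
November 1 → December 1: 30 - 1 + 1 = 30 days (54 - 30 = 24 left)
December 1 + 24 = December 25, 2057

December 25, 2057


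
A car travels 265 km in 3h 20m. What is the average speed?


79.5 km/h

Distance: 265 km
Time: 3h 20m = 200 min = 200/60 = 10/3 hours
Speed = 265 ÷ (10/3) = 265 × 3 / 10 = 795/10 = 79.5 km/h


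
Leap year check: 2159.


Rules: divisible by 4 AND (not by 100 OR by 400)
2159 ÷ 4 = 539 remainder 3 → not divisible by 4
Not divisible by 4 → not a leap year

No


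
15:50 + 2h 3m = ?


17:53

Start: 950 minutes from midnight
Add: 123 minutes
Total: 1073 minutes
Hours: 1073 ÷ 60 = 17 remainder 53


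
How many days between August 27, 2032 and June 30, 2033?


From August 27, 2032 to June 30, 2033
Rest of August 2032: 31 - 27 = 4
Full months: September 30, October 31, November 30, December 31, January 31, February 2033 28, March 31, April 30, May 31
Days into June 2033: 30
Total = 4 + 30 + 31 + 30 + 31 + 31 + 28 + 31 + 30 + 31 + 30 = 307 days

307 days


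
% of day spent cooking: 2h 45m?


Time: 165 minutes
Day: 1440 minutes
Percentage = (165/1440) × 100 ≈ 11.5%

11.5%


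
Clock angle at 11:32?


Hour hand = 11×30 + 32×0.5 = 346.0°
Minute hand = 32×6 = 192°
Difference = |346.0 - 192| = 154.0°

154.0°


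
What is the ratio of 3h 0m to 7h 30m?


2:5 (0.40)

Duration 1: 180 minutes
Duration 2: 450 minutes
Ratio = 180:450
GCD = 90
Simplified = 2:5
As a decimal: 2/5 = 0.40


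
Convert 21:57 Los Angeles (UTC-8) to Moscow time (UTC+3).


Time difference = UTC+3 - UTC-8 = +11 hours
New hour = (21 + 11) mod 24
= 32 mod 24 = 8
Minutes unchanged → 08:57; 32 ≥ 24 → next day

08:57 (next day)


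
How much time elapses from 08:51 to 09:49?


0h 58m

End time in minutes: 9×60 + 49 = 589
Start time in minutes: 8×60 + 51 = 531
Difference = 589 - 531 = 58 minutes
= 0 hours 58 minutes


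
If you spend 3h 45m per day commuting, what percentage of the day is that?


Time: 225 minutes
Day: 1440 minutes
Percentage = (225/1440) × 100 ≈ 15.6%

15.6%


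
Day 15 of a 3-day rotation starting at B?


Shifts: A, B, C
Start: B (index 1)
Day 15: (1 + 15 - 1) mod 3
= 15 mod 3
= 0
Index 0 → shift A

Shift A


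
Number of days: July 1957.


Month: July (month 7)
July has 31 days

31 days


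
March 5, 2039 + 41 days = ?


April 15, 2039

Start: March 5, 2039
Add 41 days
March 5 → April 1: 31 - 5 + 1 = 27 days (41 - 27 = 14 left)
April 1 + 14 = April 15, 2039


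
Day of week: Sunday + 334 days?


Friday

Start: Sunday (index 6)
(6 + 334) mod 7
= 340 mod 7
= 4
Index 4 → Friday


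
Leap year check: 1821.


Rules: divisible by 4 AND (not by 100 OR by 400)
1821 ÷ 4 = 455 remainder 1 → not divisible by 4
Not divisible by 4 → not a leap year

No


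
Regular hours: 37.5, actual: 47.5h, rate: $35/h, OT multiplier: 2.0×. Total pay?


Regular: 37.5h × $35 = $1312.50
Overtime: 47.5 - 37.5 = 10.0h
OT pay: 10.0h × $35 × 2.0 = $700.00
Total = $1312.50 + $700.00 = $2012.50

$2012.50


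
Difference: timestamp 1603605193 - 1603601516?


Difference = 1603605193 - 1603601516 = 3677 seconds
In hours: 3677 / 3600 ≈ 1.0
In days: 3677 / 86400 ≈ 0.04

3677 seconds (1.0 hours / 0.04 days)


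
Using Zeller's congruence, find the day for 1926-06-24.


Thursday

Zeller's congruence:
q=24, m=6, k=26, j=19
h = (24 + ⌊13×7/5⌋ + 26 + ⌊26/4⌋ + ⌊19/4⌋ - 2×19) mod 7
= (24 + 18 + 26 + 6 + 4 - 38) mod 7
= 40 mod 7 = 5
h=5 → Thursday


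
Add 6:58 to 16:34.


Start: 994 minutes from midnight
Add: 418 minutes
Total: 1412 minutes
Hours: 1412 ÷ 60 = 23 remainder 32

23:32


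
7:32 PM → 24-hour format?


19:32

Input: 7:32 PM
PM: 7 + 12 = 19


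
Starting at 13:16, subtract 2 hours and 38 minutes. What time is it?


Start: 796 minutes from midnight
Subtract: 158 minutes
Remaining: 796 - 158 = 638
Hours: 10, Minutes: 38

10:38


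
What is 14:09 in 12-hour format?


Hour: 14
14 - 12 = 2 → PM

2:09 PM


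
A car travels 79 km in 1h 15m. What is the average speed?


63.2 km/h

Distance: 79 km
Time: 1h 15m = 75 min = 75/60 = 5/4 hours
Speed = 79 ÷ (5/4) = 79 × 4 / 5 = 316/5 = 63.2 km/h


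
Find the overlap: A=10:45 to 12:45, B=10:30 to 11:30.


45 minutes

Meeting A: 645-765 (in minutes from midnight)
Meeting B: 630-690
Overlap start = max(645, 630) = 645
Overlap end = min(765, 690) = 690
Overlap = max(0, 690 - 645) = 45 min


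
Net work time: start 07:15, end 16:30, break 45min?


8h 30m (510 minutes)

Total time = (16×60+30) - (7×60+15)
= 990 - 435 = 555 min
Minus break: 555 - 45 = 510 min
= 8h 30m


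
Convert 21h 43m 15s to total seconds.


78195 seconds

Hours: 21 × 3600 = 75600
Minutes: 43 × 60 = 2580
Seconds: 15
Total = 75600 + 2580 + 15 = 78195


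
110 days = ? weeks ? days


Weeks: 110 ÷ 7 = 15 remainder 5

15 weeks 5 days


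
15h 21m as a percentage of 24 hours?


0.6396 (63.96%)

Total minutes: 15×60 + 21 = 921
Day = 24×60 = 1440 minutes
Fraction = 921/1440 ≈ 0.6396
As a percentage: 921/1440 × 100 ≈ 63.96%


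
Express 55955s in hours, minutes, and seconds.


15h 32m 35s

Hours: 55955 ÷ 3600 = 15 remainder 1955
Minutes: 1955 ÷ 60 = 32 remainder 35
Seconds: 35


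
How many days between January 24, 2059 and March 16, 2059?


51 days

From January 24, 2059 to March 16, 2059
Rest of January 2059: 31 - 24 = 7
Full months: February 2059 28
Days into March 2059: 16
Total = 7 + 28 + 16 = 51 days


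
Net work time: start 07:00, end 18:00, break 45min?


10h 15m (615 minutes)

Total time = (18×60+0) - (7×60+0)
= 1080 - 420 = 660 min
Minus break: 660 - 45 = 615 min
= 10h 15m


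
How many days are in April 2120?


30 days

Month: April (month 4)
April has 30 days


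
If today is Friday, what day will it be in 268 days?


Sunday

Start: Friday (index 4)
(4 + 268) mod 7
= 272 mod 7
= 6
Index 6 → Sunday


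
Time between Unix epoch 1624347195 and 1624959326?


Difference = 1624959326 - 1624347195 = 612131 seconds
In hours: 612131 / 3600 ≈ 170.0
In days: 612131 / 86400 ≈ 7.08

612131 seconds (170.0 hours / 7.08 days)


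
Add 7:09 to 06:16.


Start: 376 minutes from midnight
Add: 429 minutes
Total: 805 minutes
Hours: 805 ÷ 60 = 13 remainder 25

13:25


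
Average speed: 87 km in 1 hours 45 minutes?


49.7 km/h

Distance: 87 km
Time: 1h 45m = 105 min = 105/60 = 7/4 hours
Speed = 87 ÷ (7/4) = 87 × 4 / 7 = 348/7 ≈ 49.7 km/h


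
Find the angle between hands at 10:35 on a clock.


107.5°

Hour hand = 10×30 + 35×0.5 = 317.5°
Minute hand = 35×6 = 210°
Difference = |317.5 - 210| = 107.5°


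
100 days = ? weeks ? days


Weeks: 100 ÷ 7 = 14 remainder 2

14 weeks 2 days


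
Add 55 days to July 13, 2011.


Start: July 13, 2011
Add 55 days
July 13 → August 1: 31 - 13 + 1 = 19 days (55 - 19 = 36 left)
August 1 → September 1: 31 - 1 + 1 = 31 days (36 - 31 = 5 left)
September 1 + 5 = September 6, 2011

September 6, 2011


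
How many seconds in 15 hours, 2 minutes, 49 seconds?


Hours: 15 × 3600 = 54000
Minutes: 2 × 60 = 120
Seconds: 49
Total = 54000 + 120 + 49 = 54169

54169 seconds


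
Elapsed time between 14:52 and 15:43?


0h 51m

End time in minutes: 15×60 + 43 = 943
Start time in minutes: 14×60 + 52 = 892
Difference = 943 - 892 = 51 minutes
= 0 hours 51 minutes


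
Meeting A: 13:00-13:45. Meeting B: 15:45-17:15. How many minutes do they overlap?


Meeting A: 780-825 (in minutes from midnight)
Meeting B: 945-1035
Overlap start = max(780, 945) = 945
Overlap end = min(825, 1035) = 825
Overlap = max(0, 825 - 945) = 0 min

0 minutes


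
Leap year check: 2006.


Rules: divisible by 4 AND (not by 100 OR by 400)
2006 ÷ 4 = 501 remainder 2 → not divisible by 4
Not divisible by 4 → not a leap year

No


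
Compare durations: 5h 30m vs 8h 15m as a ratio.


Duration 1: 330 minutes
Duration 2: 495 minutes
Ratio = 330:495
GCD = 165
Simplified = 2:3
As a decimal: 2/3 ≈ 0.67

2:3 (0.67)


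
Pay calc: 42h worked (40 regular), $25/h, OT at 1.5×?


Regular: 40h × $25 = $1000.00
Overtime: 42 - 40 = 2h
OT pay: 2h × $25 × 1.5 = $75.00
Total = $1000.00 + $75.00 = $1075.00

$1075.00


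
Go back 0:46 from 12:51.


Start: 771 minutes from midnight
Subtract: 46 minutes
Remaining: 771 - 46 = 725
Hours: 12, Minutes: 5

12:05


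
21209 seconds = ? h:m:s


Hours: 21209 ÷ 3600 = 5 remainder 3209
Minutes: 3209 ÷ 60 = 53 remainder 29
Seconds: 29

5h 53m 29s


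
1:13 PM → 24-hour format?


Input: 1:13 PM
PM: 1 + 12 = 13

13:13


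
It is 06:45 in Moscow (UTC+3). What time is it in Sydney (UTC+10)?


Time difference = UTC+10 - UTC+3 = +7 hours
New hour = (6 + 7) mod 24
= 13 mod 24 = 13
Minutes unchanged → 13:45

13:45


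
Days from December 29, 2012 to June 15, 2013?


168 days

From December 29, 2012 to June 15, 2013
Rest of December 2012: 31 - 29 = 2
Full months: January 31, February 2013 28, March 31, April 30, May 31
Days into June 2013: 15
Total = 2 + 31 + 28 + 31 + 30 + 31 + 15 = 168 days


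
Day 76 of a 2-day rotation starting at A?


Shifts: A, B
Start: A (index 0)
Day 76: (0 + 76 - 1) mod 2
= 75 mod 2
= 1
Index 1 → shift B

Shift B


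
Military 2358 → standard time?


Hour: 23
23 - 12 = 11 → PM

11:58 PM


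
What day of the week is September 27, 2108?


Thursday

Zeller's congruence:
q=27, m=9, k=8, j=21
h = (27 + ⌊13×10/5⌋ + 8 + ⌊8/4⌋ + ⌊21/4⌋ - 2×21) mod 7
= (27 + 26 + 8 + 2 + 5 - 42) mod 7
= 26 mod 7 = 5
h=5 → Thursday


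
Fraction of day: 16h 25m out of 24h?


Total minutes: 16×60 + 25 = 985
Day = 24×60 = 1440 minutes
Fraction = 985/1440 ≈ 0.6840
As a percentage: 985/1440 × 100 ≈ 68.40%

0.6840 (68.40%)


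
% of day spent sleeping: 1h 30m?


6.3%

Time: 90 minutes
Day: 1440 minutes
Percentage = (90/1440) × 100 ≈ 6.3%


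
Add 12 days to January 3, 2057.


January 15, 2057

Start: January 3, 2057
Add 12 days
January 3 + 12 = January 15, 2057


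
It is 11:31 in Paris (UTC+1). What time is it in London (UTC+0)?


10:31

Time difference = UTC+0 - UTC+1 = -1 hours
New hour = (11 -1) mod 24
= 10 mod 24 = 10
Minutes unchanged → 10:31


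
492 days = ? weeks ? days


Weeks: 492 ÷ 7 = 70 remainder 2

70 weeks 2 days


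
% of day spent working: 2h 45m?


Time: 165 minutes
Day: 1440 minutes
Percentage = (165/1440) × 100 ≈ 11.5%

11.5%


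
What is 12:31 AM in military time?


00:31

Input: 12:31 AM
12 AM → 00 (midnight)


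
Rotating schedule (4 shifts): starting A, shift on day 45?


Shift A

Shifts: A, B, C, D
Start: A (index 0)
Day 45: (0 + 45 - 1) mod 4
= 44 mod 4
= 0
Index 0 → shift A


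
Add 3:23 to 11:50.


Start: 710 minutes from midnight
Add: 203 minutes
Total: 913 minutes
Hours: 913 ÷ 60 = 15 remainder 13

15:13


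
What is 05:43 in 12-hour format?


Hour: 5
5 < 12 → AM

5:43 AM


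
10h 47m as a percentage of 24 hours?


Total minutes: 10×60 + 47 = 647
Day = 24×60 = 1440 minutes
Fraction = 647/1440 ≈ 0.4493
As a percentage: 647/1440 × 100 ≈ 44.93%

0.4493 (44.93%)


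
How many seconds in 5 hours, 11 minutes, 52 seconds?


Hours: 5 × 3600 = 18000
Minutes: 11 × 60 = 660
Seconds: 52
Total = 18000 + 660 + 52 = 18712

18712 seconds


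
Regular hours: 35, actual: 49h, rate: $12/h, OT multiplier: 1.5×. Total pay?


$672.00

Regular: 35h × $12 = $420.00
Overtime: 49 - 35 = 14h
OT pay: 14h × $12 × 1.5 = $252.00
Total = $420.00 + $252.00 = $672.00


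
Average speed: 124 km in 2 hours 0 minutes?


Distance: 124 km
Time: 2 hours
Speed = 124 / 2 = 62.0 km/h

62.0 km/h


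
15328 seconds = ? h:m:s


Hours: 15328 ÷ 3600 = 4 remainder 928
Minutes: 928 ÷ 60 = 15 remainder 28
Seconds: 28

4h 15m 28s


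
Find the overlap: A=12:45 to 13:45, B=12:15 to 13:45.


60 minutes

Meeting A: 765-825 (in minutes from midnight)
Meeting B: 735-825
Overlap start = max(765, 735) = 765
Overlap end = min(825, 825) = 825
Overlap = max(0, 825 - 765) = 60 min


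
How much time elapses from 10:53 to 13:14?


2h 21m

End time in minutes: 13×60 + 14 = 794
Start time in minutes: 10×60 + 53 = 653
Difference = 794 - 653 = 141 minutes
= 2 hours 21 minutes


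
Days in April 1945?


30 days

Month: April (month 4)
April has 30 days


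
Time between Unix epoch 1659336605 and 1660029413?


Difference = 1660029413 - 1659336605 = 692808 seconds
In hours: 692808 / 3600 ≈ 192.4
In days: 692808 / 86400 ≈ 8.02

692808 seconds (192.4 hours / 8.02 days)


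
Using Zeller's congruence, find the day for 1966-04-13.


Wednesday

Zeller's congruence:
q=13, m=4, k=66, j=19
h = (13 + ⌊13×5/5⌋ + 66 + ⌊66/4⌋ + ⌊19/4⌋ - 2×19) mod 7
= (13 + 13 + 66 + 16 + 4 - 38) mod 7
= 74 mod 7 = 4
h=4 → Wednesday


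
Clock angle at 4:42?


Hour hand = 4×30 + 42×0.5 = 141.0°
Minute hand = 42×6 = 252°
Difference = |141.0 - 252| = 111.0°

111.0°


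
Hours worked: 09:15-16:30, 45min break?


Total time = (16×60+30) - (9×60+15)
= 990 - 555 = 435 min
Minus break: 435 - 45 = 390 min
= 6h 30m

6h 30m (390 minutes)


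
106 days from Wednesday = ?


Thursday

Start: Wednesday (index 2)
(2 + 106) mod 7
= 108 mod 7
= 3
Index 3 → Thursday


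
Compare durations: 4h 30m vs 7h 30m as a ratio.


3:5 (0.60)

Duration 1: 270 minutes
Duration 2: 450 minutes
Ratio = 270:450
GCD = 90
Simplified = 3:5
As a decimal: 3/5 = 0.60


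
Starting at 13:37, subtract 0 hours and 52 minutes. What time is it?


Start: 817 minutes from midnight
Subtract: 52 minutes
Remaining: 817 - 52 = 765
Hours: 12, Minutes: 45

12:45


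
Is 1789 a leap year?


No

Rules: divisible by 4 AND (not by 100 OR by 400)
1789 ÷ 4 = 447 remainder 1 → not divisible by 4
Not divisible by 4 → not a leap year


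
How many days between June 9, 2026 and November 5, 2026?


From June 9, 2026 to November 5, 2026
Rest of June 2026: 30 - 9 = 21
Full months: July 31, August 31, September 30, October 31
Days into November 2026: 5
Total = 21 + 31 + 31 + 30 + 31 + 5 = 149 days

149 days


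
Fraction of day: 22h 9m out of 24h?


Total minutes: 22×60 + 9 = 1329
Day = 24×60 = 1440 minutes
Fraction = 1329/1440 ≈ 0.9229
As a percentage: 1329/1440 × 100 ≈ 92.29%

0.9229 (92.29%)


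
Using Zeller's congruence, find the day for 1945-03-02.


Zeller's congruence:
q=2, m=3, k=45, j=19
h = (2 + ⌊13×4/5⌋ + 45 + ⌊45/4⌋ + ⌊19/4⌋ - 2×19) mod 7
= (2 + 10 + 45 + 11 + 4 - 38) mod 7
= 34 mod 7 = 6
h=6 → Friday

Friday


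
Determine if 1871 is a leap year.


No

Rules: divisible by 4 AND (not by 100 OR by 400)
1871 ÷ 4 = 467 remainder 3 → not divisible by 4
Not divisible by 4 → not a leap year


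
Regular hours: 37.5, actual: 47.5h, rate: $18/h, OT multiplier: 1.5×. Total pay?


Regular: 37.5h × $18 = $675.00
Overtime: 47.5 - 37.5 = 10.0h
OT pay: 10.0h × $18 × 1.5 = $270.00
Total = $675.00 + $270.00 = $945.00

$945.00


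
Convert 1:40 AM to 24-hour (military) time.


Input: 1:40 AM
AM hour stays: 1

01:40


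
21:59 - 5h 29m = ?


Start: 1319 minutes from midnight
Subtract: 329 minutes
Remaining: 1319 - 329 = 990
Hours: 16, Minutes: 30

16:30


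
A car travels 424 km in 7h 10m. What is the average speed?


59.2 km/h

Distance: 424 km
Time: 7h 10m = 430 min = 430/60 = 43/6 hours
Speed = 424 ÷ (43/6) = 424 × 6 / 43 = 2544/43 ≈ 59.2 km/h


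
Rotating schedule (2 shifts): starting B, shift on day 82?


Shifts: A, B
Start: B (index 1)
Day 82: (1 + 82 - 1) mod 2
= 82 mod 2
= 0
Index 0 → shift A

Shift A


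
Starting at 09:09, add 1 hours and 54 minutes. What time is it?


11:03

Start: 549 minutes from midnight
Add: 114 minutes
Total: 663 minutes
Hours: 663 ÷ 60 = 11 remainder 3


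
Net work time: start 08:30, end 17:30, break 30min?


8h 30m (510 minutes)

Total time = (17×60+30) - (8×60+30)
= 1050 - 510 = 540 min
Minus break: 540 - 30 = 510 min
= 8h 30m


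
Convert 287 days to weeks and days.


41 weeks 0 days

Weeks: 287 ÷ 7 = 41 remainder 0


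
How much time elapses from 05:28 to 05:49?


0h 21m

End time in minutes: 5×60 + 49 = 349
Start time in minutes: 5×60 + 28 = 328
Difference = 349 - 328 = 21 minutes
= 0 hours 21 minutes


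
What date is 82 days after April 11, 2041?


Start: April 11, 2041
Add 82 days
April 11 → May 1: 30 - 11 + 1 = 20 days (82 - 20 = 62 left)
May 1 → June 1: 31 - 1 + 1 = 31 days (62 - 31 = 31 left)
June 1 → July 1: 30 - 1 + 1 = 30 days (31 - 30 = 1 left)
July 1 + 1 = July 2, 2041

July 2, 2041


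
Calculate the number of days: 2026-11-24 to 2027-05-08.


From November 24, 2026 to May 8, 2027
Rest of November 2026: 30 - 24 = 6
Full months: December 31, January 31, February 2027 28, March 31, April 30
Days into May 2027: 8
Total = 6 + 31 + 31 + 28 + 31 + 30 + 8 = 165 days

165 days


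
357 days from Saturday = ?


Start: Saturday (index 5)
(5 + 357) mod 7
= 362 mod 7
= 5
Index 5 → Saturday

Saturday


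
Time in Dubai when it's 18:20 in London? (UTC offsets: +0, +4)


22:20

Time difference = UTC+4 - UTC+0 = +4 hours
New hour = (18 + 4) mod 24
= 22 mod 24 = 22
Minutes unchanged → 22:20


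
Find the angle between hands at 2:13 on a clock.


Hour hand = 2×30 + 13×0.5 = 66.5°
Minute hand = 13×6 = 78°
Difference = |66.5 - 78| = 11.5°

11.5°


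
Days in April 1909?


30 days

Month: April (month 4)
April has 30 days


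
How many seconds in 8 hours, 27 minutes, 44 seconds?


Hours: 8 × 3600 = 28800
Minutes: 27 × 60 = 1620
Seconds: 44
Total = 28800 + 1620 + 44 = 30464

30464 seconds


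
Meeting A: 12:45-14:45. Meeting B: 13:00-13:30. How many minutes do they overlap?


Meeting A: 765-885 (in minutes from midnight)
Meeting B: 780-810
Overlap start = max(765, 780) = 780
Overlap end = min(885, 810) = 810
Overlap = max(0, 810 - 780) = 30 min

30 minutes


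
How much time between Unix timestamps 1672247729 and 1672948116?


700387 seconds (194.6 hours / 8.11 days)

Difference = 1672948116 - 1672247729 = 700387 seconds
In hours: 700387 / 3600 ≈ 194.6
In days: 700387 / 86400 ≈ 8.11


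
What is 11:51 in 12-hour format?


Hour: 11
11 < 12 → AM

11:51 AM


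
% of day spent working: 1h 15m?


5.2%

Time: 75 minutes
Day: 1440 minutes
Percentage = (75/1440) × 100 ≈ 5.2%


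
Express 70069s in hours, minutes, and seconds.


Hours: 70069 ÷ 3600 = 19 remainder 1669
Minutes: 1669 ÷ 60 = 27 remainder 49
Seconds: 49

19h 27m 49s


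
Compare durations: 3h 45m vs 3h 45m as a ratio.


Duration 1: 225 minutes
Duration 2: 225 minutes
Ratio = 225:225
GCD = 225
Simplified = 1:1
As a decimal: 1/1 = 1.00

1:1 (1.00)


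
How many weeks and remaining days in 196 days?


28 weeks 0 days

Weeks: 196 ÷ 7 = 28 remainder 0


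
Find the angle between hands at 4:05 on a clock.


Hour hand = 4×30 + 5×0.5 = 122.5°
Minute hand = 5×6 = 30°
Difference = |122.5 - 30| = 92.5°

92.5°


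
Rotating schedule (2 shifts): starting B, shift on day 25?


Shifts: A, B
Start: B (index 1)
Day 25: (1 + 25 - 1) mod 2
= 25 mod 2
= 1
Index 1 → shift B

Shift B


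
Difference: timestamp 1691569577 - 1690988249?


Difference = 1691569577 - 1690988249 = 581328 seconds
In hours: 581328 / 3600 ≈ 161.5
In days: 581328 / 86400 ≈ 6.73

581328 seconds (161.5 hours / 6.73 days)


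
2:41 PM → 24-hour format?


14:41

Input: 2:41 PM
PM: 2 + 12 = 14


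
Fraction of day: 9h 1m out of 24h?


Total minutes: 9×60 + 1 = 541
Day = 24×60 = 1440 minutes
Fraction = 541/1440 ≈ 0.3757
As a percentage: 541/1440 × 100 ≈ 37.57%

0.3757 (37.57%)


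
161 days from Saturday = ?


Start: Saturday (index 5)
(5 + 161) mod 7
= 166 mod 7
= 5
Index 5 → Saturday

Saturday


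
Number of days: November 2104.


Month: November (month 11)
November has 30 days

30 days


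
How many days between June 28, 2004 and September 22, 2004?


86 days

From June 28, 2004 to September 22, 2004
Rest of June 2004: 30 - 28 = 2
Full months: July 31, August 31
Days into September 2004: 22
Total = 2 + 31 + 31 + 22 = 86 days


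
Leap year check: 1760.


Yes

Rules: divisible by 4 AND (not by 100 OR by 400)
1760 ÷ 4 = 440 exactly → divisible by 4
1760 ÷ 100 = 17 remainder 60 → not divisible by 100
Divisible by 4 but not by 100 → leap year


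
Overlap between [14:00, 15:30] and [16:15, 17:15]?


0 minutes

Meeting A: 840-930 (in minutes from midnight)
Meeting B: 975-1035
Overlap start = max(840, 975) = 975
Overlap end = min(930, 1035) = 930
Overlap = max(0, 930 - 975) = 0 min


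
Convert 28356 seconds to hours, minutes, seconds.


7h 52m 36s

Hours: 28356 ÷ 3600 = 7 remainder 3156
Minutes: 3156 ÷ 60 = 52 remainder 36
Seconds: 36


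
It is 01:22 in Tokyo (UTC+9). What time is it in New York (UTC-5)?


Time difference = UTC-5 - UTC+9 = -14 hours
New hour = (1 -14) mod 24
= -13 mod 24 = 11
Minutes unchanged → 11:22; -13 < 0 → previous day

11:22 (previous day)


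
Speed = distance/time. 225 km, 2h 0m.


Distance: 225 km
Time: 2 hours
Speed = 225 / 2 = 112.5 km/h

112.5 km/h


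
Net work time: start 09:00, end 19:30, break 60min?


9h 30m (570 minutes)

Total time = (19×60+30) - (9×60+0)
= 1170 - 540 = 630 min
Minus break: 630 - 60 = 570 min
= 9h 30m


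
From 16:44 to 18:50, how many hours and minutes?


2h 6m

End time in minutes: 18×60 + 50 = 1130
Start time in minutes: 16×60 + 44 = 1004
Difference = 1130 - 1004 = 126 minutes
= 2 hours 6 minutes


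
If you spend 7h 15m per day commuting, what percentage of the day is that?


Time: 435 minutes
Day: 1440 minutes
Percentage = (435/1440) × 100 ≈ 30.2%

30.2%


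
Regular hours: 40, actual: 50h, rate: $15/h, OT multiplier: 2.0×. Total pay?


Regular: 40h × $15 = $600.00
Overtime: 50 - 40 = 10h
OT pay: 10h × $15 × 2.0 = $300.00
Total = $600.00 + $300.00 = $900.00

$900.00


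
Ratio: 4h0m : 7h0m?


4:7 (0.57)

Duration 1: 240 minutes
Duration 2: 420 minutes
Ratio = 240:420
GCD = 60
Simplified = 4:7
As a decimal: 4/7 ≈ 0.57


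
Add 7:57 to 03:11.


11:08

Start: 191 minutes from midnight
Add: 477 minutes
Total: 668 minutes
Hours: 668 ÷ 60 = 11 remainder 8


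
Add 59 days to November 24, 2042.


Start: November 24, 2042
Add 59 days
November 24 → December 1: 30 - 24 + 1 = 7 days (59 - 7 = 52 left)
December 1 → January 1: 31 - 1 + 1 = 31 days (52 - 31 = 21 left)
January 1 + 21 = January 22, 2043

January 22, 2043


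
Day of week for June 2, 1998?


Tuesday

Zeller's congruence:
q=2, m=6, k=98, j=19
h = (2 + ⌊13×7/5⌋ + 98 + ⌊98/4⌋ + ⌊19/4⌋ - 2×19) mod 7
= (2 + 18 + 98 + 24 + 4 - 38) mod 7
= 108 mod 7 = 3
h=3 → Tuesday


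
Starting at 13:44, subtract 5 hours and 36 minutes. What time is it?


08:08

Start: 824 minutes from midnight
Subtract: 336 minutes
Remaining: 824 - 336 = 488
Hours: 8, Minutes: 8


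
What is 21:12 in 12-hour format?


9:12 PM

Hour: 21
21 - 12 = 9 → PM


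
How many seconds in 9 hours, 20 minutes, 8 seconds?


Hours: 9 × 3600 = 32400
Minutes: 20 × 60 = 1200
Seconds: 8
Total = 32400 + 1200 + 8 = 33608

33608 seconds


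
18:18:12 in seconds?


65892 seconds

Hours: 18 × 3600 = 64800
Minutes: 18 × 60 = 1080
Seconds: 12
Total = 64800 + 1080 + 12 = 65892


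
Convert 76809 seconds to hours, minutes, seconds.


21h 20m 9s

Hours: 76809 ÷ 3600 = 21 remainder 1209
Minutes: 1209 ÷ 60 = 20 remainder 9
Seconds: 9


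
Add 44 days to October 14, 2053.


November 27, 2053

Start: October 14, 2053
Add 44 days
October 14 → November 1: 31 - 14 + 1 = 18 days (44 - 18 = 26 left)
November 1 + 26 = November 27, 2053


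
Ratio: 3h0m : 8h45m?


Duration 1: 180 minutes
Duration 2: 525 minutes
Ratio = 180:525
GCD = 15
Simplified = 12:35
As a decimal: 12/35 ≈ 0.34

12:35 (0.34)


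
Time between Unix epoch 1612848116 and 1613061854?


Difference = 1613061854 - 1612848116 = 213738 seconds
In hours: 213738 / 3600 ≈ 59.4
In days: 213738 / 86400 ≈ 2.47

213738 seconds (59.4 hours / 2.47 days)


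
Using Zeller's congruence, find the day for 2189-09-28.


Zeller's congruence:
q=28, m=9, k=89, j=21
h = (28 + ⌊13×10/5⌋ + 89 + ⌊89/4⌋ + ⌊21/4⌋ - 2×21) mod 7
= (28 + 26 + 89 + 22 + 5 - 42) mod 7
= 128 mod 7 = 2
h=2 → Monday

Monday


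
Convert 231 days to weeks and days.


Weeks: 231 ÷ 7 = 33 remainder 0

33 weeks 0 days


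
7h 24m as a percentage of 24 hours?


0.3083 (30.83%)

Total minutes: 7×60 + 24 = 444
Day = 24×60 = 1440 minutes
Fraction = 444/1440 ≈ 0.3083
As a percentage: 444/1440 × 100 ≈ 30.83%


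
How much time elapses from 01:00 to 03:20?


End time in minutes: 3×60 + 20 = 200
Start time in minutes: 1×60 + 0 = 60
Difference = 200 - 60 = 140 minutes
= 2 hours 20 minutes

2h 20m


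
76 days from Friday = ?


Start: Friday (index 4)
(4 + 76) mod 7
= 80 mod 7
= 3
Index 3 → Thursday

Thursday


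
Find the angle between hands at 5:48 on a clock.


114.0°

Hour hand = 5×30 + 48×0.5 = 174.0°
Minute hand = 48×6 = 288°
Difference = |174.0 - 288| = 114.0°


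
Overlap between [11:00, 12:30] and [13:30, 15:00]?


0 minutes

Meeting A: 660-750 (in minutes from midnight)
Meeting B: 810-900
Overlap start = max(660, 810) = 810
Overlap end = min(750, 900) = 750
Overlap = max(0, 750 - 810) = 0 min


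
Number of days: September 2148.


30 days

Month: September (month 9)
September has 30 days


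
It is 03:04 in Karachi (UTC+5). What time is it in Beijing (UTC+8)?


Time difference = UTC+8 - UTC+5 = +3 hours
New hour = (3 + 3) mod 24
= 6 mod 24 = 6
Minutes unchanged → 06:04

06:04


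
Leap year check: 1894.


Rules: divisible by 4 AND (not by 100 OR by 400)
1894 ÷ 4 = 473 remainder 2 → not divisible by 4
Not divisible by 4 → not a leap year

No


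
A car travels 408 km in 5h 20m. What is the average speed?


76.5 km/h

Distance: 408 km
Time: 5h 20m = 320 min = 320/60 = 16/3 hours
Speed = 408 ÷ (16/3) = 408 × 3 / 16 = 1224/16 = 76.5 km/h


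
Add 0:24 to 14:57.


15:21

Start: 897 minutes from midnight
Add: 24 minutes
Total: 921 minutes
Hours: 921 ÷ 60 = 15 remainder 21


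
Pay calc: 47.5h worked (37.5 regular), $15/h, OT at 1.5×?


$787.50

Regular: 37.5h × $15 = $562.50
Overtime: 47.5 - 37.5 = 10.0h
OT pay: 10.0h × $15 × 1.5 = $225.00
Total = $562.50 + $225.00 = $787.50


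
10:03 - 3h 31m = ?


06:32

Start: 603 minutes from midnight
Subtract: 211 minutes
Remaining: 603 - 211 = 392
Hours: 6, Minutes: 32


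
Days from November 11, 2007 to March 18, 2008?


128 days

From November 11, 2007 to March 18, 2008
Rest of November 2007: 30 - 11 = 19
Full months: December 31, January 31, February 2008 29
Days into March 2008: 18
Total = 19 + 31 + 31 + 29 + 18 = 128 days


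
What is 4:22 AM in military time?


04:22

Input: 4:22 AM
AM hour stays: 4


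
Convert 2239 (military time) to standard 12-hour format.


Hour: 22
22 - 12 = 10 → PM

10:39 PM


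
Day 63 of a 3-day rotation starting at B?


Shifts: A, B, C
Start: B (index 1)
Day 63: (1 + 63 - 1) mod 3
= 63 mod 3
= 0
Index 0 → shift A

Shift A


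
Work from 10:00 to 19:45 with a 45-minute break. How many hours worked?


9h 0m (540 minutes)

Total time = (19×60+45) - (10×60+0)
= 1185 - 600 = 585 min
Minus break: 585 - 45 = 540 min
= 9h 0m


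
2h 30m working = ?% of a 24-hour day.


Time: 150 minutes
Day: 1440 minutes
Percentage = (150/1440) × 100 ≈ 10.4%

10.4%


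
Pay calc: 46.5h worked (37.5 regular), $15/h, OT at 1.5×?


$765.00

Regular: 37.5h × $15 = $562.50
Overtime: 46.5 - 37.5 = 9.0h
OT pay: 9.0h × $15 × 1.5 = $202.50
Total = $562.50 + $202.50 = $765.00


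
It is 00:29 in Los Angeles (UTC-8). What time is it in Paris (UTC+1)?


09:29

Time difference = UTC+1 - UTC-8 = +9 hours
New hour = (0 + 9) mod 24
= 9 mod 24 = 9
Minutes unchanged → 09:29


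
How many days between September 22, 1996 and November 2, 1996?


41 days

From September 22, 1996 to November 2, 1996
Rest of September 1996: 30 - 22 = 8
Full months: October 31
Days into November 1996: 2
Total = 8 + 31 + 2 = 41 days


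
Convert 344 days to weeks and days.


Weeks: 344 ÷ 7 = 49 remainder 1

49 weeks 1 days


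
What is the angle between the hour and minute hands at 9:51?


10.5°

Hour hand = 9×30 + 51×0.5 = 295.5°
Minute hand = 51×6 = 306°
Difference = |295.5 - 306| = 10.5°


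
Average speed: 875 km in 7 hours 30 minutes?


Distance: 875 km
Time: 7h 30m = 450 min = 450/60 = 15/2 hours
Speed = 875 ÷ (15/2) = 875 × 2 / 15 = 1750/15 ≈ 116.7 km/h

116.7 km/h


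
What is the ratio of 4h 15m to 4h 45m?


17:19 (0.89)

Duration 1: 255 minutes
Duration 2: 285 minutes
Ratio = 255:285
GCD = 15
Simplified = 17:19
As a decimal: 17/19 ≈ 0.89


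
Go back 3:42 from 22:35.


18:53

Start: 1355 minutes from midnight
Subtract: 222 minutes
Remaining: 1355 - 222 = 1133
Hours: 18, Minutes: 53


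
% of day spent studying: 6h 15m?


Time: 375 minutes
Day: 1440 minutes
Percentage = (375/1440) × 100 ≈ 26.0%

26.0%


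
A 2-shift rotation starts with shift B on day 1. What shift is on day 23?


Shift B

Shifts: A, B
Start: B (index 1)
Day 23: (1 + 23 - 1) mod 2
= 23 mod 2
= 1
Index 1 → shift B


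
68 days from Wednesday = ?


Monday

Start: Wednesday (index 2)
(2 + 68) mod 7
= 70 mod 7
= 0
Index 0 → Monday


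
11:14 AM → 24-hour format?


Input: 11:14 AM
AM hour stays: 11

11:14


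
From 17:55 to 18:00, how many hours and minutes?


End time in minutes: 18×60 + 0 = 1080
Start time in minutes: 17×60 + 55 = 1075
Difference = 1080 - 1075 = 5 minutes
= 0 hours 5 minutes

0h 5m


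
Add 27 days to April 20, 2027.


May 17, 2027

Start: April 20, 2027
Add 27 days
April 20 → May 1: 30 - 20 + 1 = 11 days (27 - 11 = 16 left)
May 1 + 16 = May 17, 2027


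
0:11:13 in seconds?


Hours: 0 × 3600 = 0
Minutes: 11 × 60 = 660
Seconds: 13
Total = 0 + 660 + 13 = 673

673 seconds


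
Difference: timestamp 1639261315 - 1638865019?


396296 seconds (110.1 hours / 4.59 days)

Difference = 1639261315 - 1638865019 = 396296 seconds
In hours: 396296 / 3600 ≈ 110.1
In days: 396296 / 86400 ≈ 4.59


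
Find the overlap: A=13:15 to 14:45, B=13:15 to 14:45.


90 minutes

Meeting A: 795-885 (in minutes from midnight)
Meeting B: 795-885
Overlap start = max(795, 795) = 795
Overlap end = min(885, 885) = 885
Overlap = max(0, 885 - 795) = 90 min


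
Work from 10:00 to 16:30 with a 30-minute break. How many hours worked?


Total time = (16×60+30) - (10×60+0)
= 990 - 600 = 390 min
Minus break: 390 - 30 = 360 min
= 6h 0m

6h 0m (360 minutes)


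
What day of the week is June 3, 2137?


Zeller's congruence:
q=3, m=6, k=37, j=21
h = (3 + ⌊13×7/5⌋ + 37 + ⌊37/4⌋ + ⌊21/4⌋ - 2×21) mod 7
= (3 + 18 + 37 + 9 + 5 - 42) mod 7
= 30 mod 7 = 2
h=2 → Monday

Monday


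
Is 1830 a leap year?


No

Rules: divisible by 4 AND (not by 100 OR by 400)
1830 ÷ 4 = 457 remainder 2 → not divisible by 4
Not divisible by 4 → not a leap year


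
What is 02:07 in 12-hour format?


2:07 AM

Hour: 2
2 < 12 → AM


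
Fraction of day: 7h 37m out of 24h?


0.3174 (31.74%)

Total minutes: 7×60 + 37 = 457
Day = 24×60 = 1440 minutes
Fraction = 457/1440 ≈ 0.3174
As a percentage: 457/1440 × 100 ≈ 31.74%


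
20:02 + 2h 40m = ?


22:42

Start: 1202 minutes from midnight
Add: 160 minutes
Total: 1362 minutes
Hours: 1362 ÷ 60 = 22 remainder 42


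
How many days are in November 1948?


30 days

Month: November (month 11)
November has 30 days


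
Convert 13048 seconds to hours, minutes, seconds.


3h 37m 28s

Hours: 13048 ÷ 3600 = 3 remainder 2248
Minutes: 2248 ÷ 60 = 37 remainder 28
Seconds: 28


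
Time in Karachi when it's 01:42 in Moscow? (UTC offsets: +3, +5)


03:42

Time difference = UTC+5 - UTC+3 = +2 hours
New hour = (1 + 2) mod 24
= 3 mod 24 = 3
Minutes unchanged → 03:42


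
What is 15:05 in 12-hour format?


Hour: 15
15 - 12 = 3 → PM

3:05 PM


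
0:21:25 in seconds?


1285 seconds

Hours: 0 × 3600 = 0
Minutes: 21 × 60 = 1260
Seconds: 25
Total = 0 + 1260 + 25 = 1285


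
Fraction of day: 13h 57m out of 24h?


Total minutes: 13×60 + 57 = 837
Day = 24×60 = 1440 minutes
Fraction = 837/1440 ≈ 0.5813
As a percentage: 837/1440 × 100 ≈ 58.13%

0.5813 (58.13%)


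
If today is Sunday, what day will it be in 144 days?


Start: Sunday (index 6)
(6 + 144) mod 7
= 150 mod 7
= 3
Index 3 → Thursday

Thursday


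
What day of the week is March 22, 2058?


Friday

Zeller's congruence:
q=22, m=3, k=58, j=20
h = (22 + ⌊13×4/5⌋ + 58 + ⌊58/4⌋ + ⌊20/4⌋ - 2×20) mod 7
= (22 + 10 + 58 + 14 + 5 - 40) mod 7
= 69 mod 7 = 6
h=6 → Friday


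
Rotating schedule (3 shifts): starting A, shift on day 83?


Shifts: A, B, C
Start: A (index 0)
Day 83: (0 + 83 - 1) mod 3
= 82 mod 3
= 1
Index 1 → shift B

Shift B


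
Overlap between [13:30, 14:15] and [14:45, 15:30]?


Meeting A: 810-855 (in minutes from midnight)
Meeting B: 885-930
Overlap start = max(810, 885) = 885
Overlap end = min(855, 930) = 855
Overlap = max(0, 855 - 885) = 0 min

0 minutes


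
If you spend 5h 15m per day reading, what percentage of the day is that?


Time: 315 minutes
Day: 1440 minutes
Percentage = (315/1440) × 100 ≈ 21.9%

21.9%


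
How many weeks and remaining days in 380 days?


54 weeks 2 days

Weeks: 380 ÷ 7 = 54 remainder 2


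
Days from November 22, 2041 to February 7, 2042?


From November 22, 2041 to February 7, 2042
Rest of November 2041: 30 - 22 = 8
Full months: December 31, January 31
Days into February 2042: 7
Total = 8 + 31 + 31 + 7 = 77 days

77 days


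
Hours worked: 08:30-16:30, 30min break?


Total time = (16×60+30) - (8×60+30)
= 990 - 510 = 480 min
Minus break: 480 - 30 = 450 min
= 7h 30m

7h 30m (450 minutes)


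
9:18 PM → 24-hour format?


21:18

Input: 9:18 PM
PM: 9 + 12 = 21


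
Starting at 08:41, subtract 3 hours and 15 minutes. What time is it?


Start: 521 minutes from midnight
Subtract: 195 minutes
Remaining: 521 - 195 = 326
Hours: 5, Minutes: 26

05:26


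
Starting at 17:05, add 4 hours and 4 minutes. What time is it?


Start: 1025 minutes from midnight
Add: 244 minutes
Total: 1269 minutes
Hours: 1269 ÷ 60 = 21 remainder 9

21:09


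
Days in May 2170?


Month: May (month 5)
May has 31 days

31 days


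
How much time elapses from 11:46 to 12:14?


End time in minutes: 12×60 + 14 = 734
Start time in minutes: 11×60 + 46 = 706
Difference = 734 - 706 = 28 minutes
= 0 hours 28 minutes

0h 28m


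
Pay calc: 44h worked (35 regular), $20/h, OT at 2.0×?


$1060.00

Regular: 35h × $20 = $700.00
Overtime: 44 - 35 = 9h
OT pay: 9h × $20 × 2.0 = $360.00
Total = $700.00 + $360.00 = $1060.00


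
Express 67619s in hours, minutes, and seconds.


Hours: 67619 ÷ 3600 = 18 remainder 2819
Minutes: 2819 ÷ 60 = 46 remainder 59
Seconds: 59

18h 46m 59s


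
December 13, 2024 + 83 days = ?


Start: December 13, 2024
Add 83 days
December 13 → January 1: 31 - 13 + 1 = 19 days (83 - 19 = 64 left)
January 1 → February 1: 31 - 1 + 1 = 31 days (64 - 31 = 33 left)
February 1 → March 1: 28 - 1 + 1 = 28 days (33 - 28 = 5 left)
March 1 + 5 = March 6, 2025

March 6, 2025


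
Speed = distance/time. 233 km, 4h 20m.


Distance: 233 km
Time: 4h 20m = 260 min = 260/60 = 13/3 hours
Speed = 233 ÷ (13/3) = 233 × 3 / 13 = 699/13 ≈ 53.8 km/h

53.8 km/h


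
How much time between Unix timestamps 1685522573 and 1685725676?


Difference = 1685725676 - 1685522573 = 203103 seconds
In hours: 203103 / 3600 ≈ 56.4
In days: 203103 / 86400 ≈ 2.35

203103 seconds (56.4 hours / 2.35 days)


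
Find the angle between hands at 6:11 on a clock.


119.5°

Hour hand = 6×30 + 11×0.5 = 185.5°
Minute hand = 11×6 = 66°
Difference = |185.5 - 66| = 119.5°


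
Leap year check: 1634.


No

Rules: divisible by 4 AND (not by 100 OR by 400)
1634 ÷ 4 = 408 remainder 2 → not divisible by 4
Not divisible by 4 → not a leap year


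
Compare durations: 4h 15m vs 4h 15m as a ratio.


1:1 (1.00)

Duration 1: 255 minutes
Duration 2: 255 minutes
Ratio = 255:255
GCD = 255
Simplified = 1:1
As a decimal: 1/1 = 1.00


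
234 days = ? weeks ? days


Weeks: 234 ÷ 7 = 33 remainder 3

33 weeks 3 days
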